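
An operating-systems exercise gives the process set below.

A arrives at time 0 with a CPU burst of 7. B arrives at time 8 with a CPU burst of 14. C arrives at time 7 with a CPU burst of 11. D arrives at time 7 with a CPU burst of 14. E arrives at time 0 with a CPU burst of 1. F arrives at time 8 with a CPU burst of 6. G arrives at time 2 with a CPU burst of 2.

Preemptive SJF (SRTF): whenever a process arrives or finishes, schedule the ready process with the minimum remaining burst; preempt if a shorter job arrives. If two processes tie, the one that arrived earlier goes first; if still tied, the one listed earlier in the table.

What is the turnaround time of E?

1

Gantt: | E 0-1 | A 1-2 | G 2-4 | A 4-10 | F 10-16 | C 16-27 | D 27-41 | B 41-55 |
Completion: A=10  B=55  C=27  D=41  E=1  F=16  G=4
Turnaround(E) = completion − arrival = 1 − 0 = 1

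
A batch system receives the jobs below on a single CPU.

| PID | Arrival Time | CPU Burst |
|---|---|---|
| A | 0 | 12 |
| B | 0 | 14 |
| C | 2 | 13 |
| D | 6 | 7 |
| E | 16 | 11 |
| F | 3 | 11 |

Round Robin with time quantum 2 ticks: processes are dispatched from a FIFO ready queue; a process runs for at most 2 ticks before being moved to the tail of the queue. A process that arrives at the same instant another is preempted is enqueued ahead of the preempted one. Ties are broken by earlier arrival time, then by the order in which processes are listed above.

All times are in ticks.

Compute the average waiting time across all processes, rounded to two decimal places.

44.33

Gantt: | A 0-2 | B 2-4 | C 4-6 | A 6-8 | F 8-10 | B 10-12 | D 12-14 | C 14-16 | A 16-18 | F 18-20 | B 20-22 | D 22-24 | E 24-26 | C 26-28 | A 28-30 | F 30-32 | B 32-34 | D 34-36 | E 36-38 | C 38-40 | A 40-42 | F 42-44 | B 44-46 | D 46-47 | E 47-49 | C 49-51 | A 51-53 | F 53-55 | B 55-57 | E 57-59 | C 59-61 | F 61-62 | B 62-64 | E 64-66 | C 66-67 | E 67-68 |
Completion: A=53  B=64  C=67  D=47  E=68  F=62
Turnaround (C−A): A=53  B=64  C=65  D=41  E=52  F=59
Waiting times: A=41, B=50, C=52, D=34, E=41, F=48
Average waiting = (41+50+52+34+41+48) / 6 = 266/6 = 44.33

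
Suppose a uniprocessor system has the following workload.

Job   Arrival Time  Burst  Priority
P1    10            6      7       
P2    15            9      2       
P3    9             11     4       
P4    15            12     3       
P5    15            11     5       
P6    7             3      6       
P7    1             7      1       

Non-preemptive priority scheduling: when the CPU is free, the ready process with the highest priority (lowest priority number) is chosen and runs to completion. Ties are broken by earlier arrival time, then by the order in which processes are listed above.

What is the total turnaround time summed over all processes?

Timeline: | idle 0-1 | P7 1-8 | P6 8-11 | P3 11-22 | P2 22-31 | P4 31-43 | P5 43-54 | P1 54-60 |
Completion: P1=60  P2=31  P3=22  P4=43  P5=54  P6=11  P7=8
Turnaround (C−A): P1=50  P2=16  P3=13  P4=28  P5=39  P6=4  P7=7
Turnaround = completion − arrival: P1=50, P2=16, P3=13, P4=28, P5=39, P6=4, P7=7
Total turnaround = 50 + 16 + 13 + 28 + 39 + 4 + 7 = 157

157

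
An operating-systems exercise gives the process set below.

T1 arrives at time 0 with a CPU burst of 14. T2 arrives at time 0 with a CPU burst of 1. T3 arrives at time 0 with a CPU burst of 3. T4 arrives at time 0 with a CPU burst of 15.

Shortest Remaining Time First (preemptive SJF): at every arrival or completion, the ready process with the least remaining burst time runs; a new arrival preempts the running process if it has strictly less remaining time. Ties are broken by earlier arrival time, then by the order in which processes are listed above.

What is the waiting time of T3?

1

Gantt: | T2 0-1 | T3 1-4 | T1 4-18 | T4 18-33 |
Completion: T1=18  T2=1  T3=4  T4=33
Turnaround (C−A): T1=18  T2=1  T3=4  T4=33
Waiting(T3) = turnaround − burst = 4 − 3 = 1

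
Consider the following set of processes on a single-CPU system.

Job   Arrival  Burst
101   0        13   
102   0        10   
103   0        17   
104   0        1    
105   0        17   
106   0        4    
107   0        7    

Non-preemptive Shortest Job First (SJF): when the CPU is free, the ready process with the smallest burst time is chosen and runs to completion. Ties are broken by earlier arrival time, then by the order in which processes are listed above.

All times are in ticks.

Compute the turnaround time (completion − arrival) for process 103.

Schedule: | 104 0-1 | 106 1-5 | 107 5-12 | 102 12-22 | 101 22-35 | 103 35-52 | 105 52-69 |
Completion: 101=35  102=22  103=52  104=1  105=69  106=5  107=12
Turnaround (C−A): 101=35  102=22  103=52  104=1  105=69  106=5  107=12
Turnaround(103) = completion − arrival = 52 − 0 = 52

52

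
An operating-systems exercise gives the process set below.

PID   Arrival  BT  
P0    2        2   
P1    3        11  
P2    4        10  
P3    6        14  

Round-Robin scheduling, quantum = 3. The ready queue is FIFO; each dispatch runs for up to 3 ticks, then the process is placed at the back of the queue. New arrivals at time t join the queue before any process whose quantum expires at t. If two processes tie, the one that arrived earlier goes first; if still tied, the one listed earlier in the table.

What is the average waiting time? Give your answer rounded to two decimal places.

Gantt: | idle 0-2 | P0 2-4 | P1 4-7 | P2 7-10 | P3 10-13 | P1 13-16 | P2 16-19 | P3 19-22 | P1 22-25 | P2 25-28 | P3 28-31 | P1 31-33 | P2 33-34 | P3 34-39 |
Completion: P0=4  P1=33  P2=34  P3=39
Turnaround (C−A): P0=2  P1=30  P2=30  P3=33
Waiting times: P0=0, P1=19, P2=20, P3=19
Average waiting = (0+19+20+19) / 4 = 58/4 = 14.50

14.50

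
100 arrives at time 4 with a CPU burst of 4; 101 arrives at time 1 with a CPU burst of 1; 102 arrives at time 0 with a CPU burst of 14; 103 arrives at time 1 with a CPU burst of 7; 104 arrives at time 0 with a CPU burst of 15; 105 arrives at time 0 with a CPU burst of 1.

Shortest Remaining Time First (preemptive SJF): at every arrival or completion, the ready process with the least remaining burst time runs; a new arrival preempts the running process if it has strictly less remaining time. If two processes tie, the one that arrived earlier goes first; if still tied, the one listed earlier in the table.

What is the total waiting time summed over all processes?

45

Timeline: | 105 0-1 | 101 1-2 | 103 2-4 | 100 4-8 | 103 8-13 | 102 13-27 | 104 27-42 |
Completion: 100=8  101=2  102=27  103=13  104=42  105=1
Turnaround (C−A): 100=4  101=1  102=27  103=12  104=42  105=1
Waiting = turnaround − burst: 100=0, 101=0, 102=13, 103=5, 104=27, 105=0
Total waiting = 0 + 0 + 13 + 5 + 27 + 0 = 45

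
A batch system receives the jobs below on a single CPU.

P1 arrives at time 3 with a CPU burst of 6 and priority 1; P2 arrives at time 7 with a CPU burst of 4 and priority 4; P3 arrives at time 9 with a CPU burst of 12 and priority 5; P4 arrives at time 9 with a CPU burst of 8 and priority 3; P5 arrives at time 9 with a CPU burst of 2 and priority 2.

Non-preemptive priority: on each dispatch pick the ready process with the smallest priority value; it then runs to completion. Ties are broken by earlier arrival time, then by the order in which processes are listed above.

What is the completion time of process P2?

Timeline: | idle 0-3 | P1 3-9 | P5 9-11 | P4 11-19 | P2 19-23 | P3 23-35 |
Completion: P1=9  P2=23  P3=35  P4=19  P5=11
Turnaround (C−A): P1=6  P2=16  P3=26  P4=10  P5=2

23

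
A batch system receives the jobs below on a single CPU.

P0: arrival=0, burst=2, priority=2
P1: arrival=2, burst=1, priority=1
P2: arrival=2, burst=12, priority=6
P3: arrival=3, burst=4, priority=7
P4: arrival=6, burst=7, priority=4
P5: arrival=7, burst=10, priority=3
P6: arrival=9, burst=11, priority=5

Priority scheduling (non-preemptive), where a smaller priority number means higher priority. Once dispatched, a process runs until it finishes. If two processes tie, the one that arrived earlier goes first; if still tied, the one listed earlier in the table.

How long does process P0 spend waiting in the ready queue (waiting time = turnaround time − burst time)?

Timeline: | P0 0-2 | P1 2-3 | P2 3-15 | P5 15-25 | P4 25-32 | P6 32-43 | P3 43-47 |
Completion: P0=2  P1=3  P2=15  P3=47  P4=32  P5=25  P6=43
Waiting(P0) = turnaround − burst = 2 − 2 = 0

0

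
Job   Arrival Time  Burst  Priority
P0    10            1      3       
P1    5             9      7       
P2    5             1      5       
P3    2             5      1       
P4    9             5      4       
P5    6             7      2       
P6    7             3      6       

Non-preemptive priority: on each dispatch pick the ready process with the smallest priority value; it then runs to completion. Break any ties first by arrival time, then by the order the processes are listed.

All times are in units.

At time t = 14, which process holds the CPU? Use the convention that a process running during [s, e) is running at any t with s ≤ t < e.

P0

Timeline: | idle 0-2 | P3 2-7 | P5 7-14 | P0 14-15 | P4 15-20 | P2 20-21 | P6 21-24 | P1 24-33 |
Completion: P0=15  P1=33  P2=21  P3=7  P4=20  P5=14  P6=24
Turnaround (C−A): P0=5  P1=28  P2=16  P3=5  P4=11  P5=8  P6=17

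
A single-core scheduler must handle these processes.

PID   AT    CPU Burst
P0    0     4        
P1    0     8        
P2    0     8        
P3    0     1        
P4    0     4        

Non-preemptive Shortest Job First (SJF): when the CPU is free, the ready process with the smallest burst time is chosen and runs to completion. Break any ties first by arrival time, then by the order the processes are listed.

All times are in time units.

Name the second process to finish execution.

P0

Schedule: | P3 0-1 | P0 1-5 | P4 5-9 | P1 9-17 | P2 17-25 |
Completion: P0=5  P1=17  P2=25  P3=1  P4=9
Finish order: P3 → P0 → P4 → P1 → P2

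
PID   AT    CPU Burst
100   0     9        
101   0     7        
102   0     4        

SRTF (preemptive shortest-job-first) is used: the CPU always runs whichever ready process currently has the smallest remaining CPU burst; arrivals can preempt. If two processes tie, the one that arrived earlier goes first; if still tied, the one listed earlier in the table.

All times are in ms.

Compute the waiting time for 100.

11

Gantt: | 102 0-4 | 101 4-11 | 100 11-20 |
Completion: 100=20  101=11  102=4
Waiting(100) = turnaround − burst = 20 − 9 = 11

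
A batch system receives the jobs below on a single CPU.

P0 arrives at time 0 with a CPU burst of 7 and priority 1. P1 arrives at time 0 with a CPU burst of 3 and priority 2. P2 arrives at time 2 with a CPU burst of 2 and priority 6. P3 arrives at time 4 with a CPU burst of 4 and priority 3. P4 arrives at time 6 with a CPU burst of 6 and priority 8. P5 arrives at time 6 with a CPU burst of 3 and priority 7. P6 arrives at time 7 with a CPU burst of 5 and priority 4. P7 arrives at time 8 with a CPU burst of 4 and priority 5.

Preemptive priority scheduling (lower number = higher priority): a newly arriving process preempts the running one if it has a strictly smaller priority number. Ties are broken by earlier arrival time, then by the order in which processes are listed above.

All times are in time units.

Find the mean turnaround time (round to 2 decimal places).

15.88

Timeline: | P0 0-7 | P1 7-10 | P3 10-14 | P6 14-19 | P7 19-23 | P2 23-25 | P5 25-28 | P4 28-34 |
Completion: P0=7  P1=10  P2=25  P3=14  P4=34  P5=28  P6=19  P7=23
Turnaround (C−A): P0=7  P1=10  P2=23  P3=10  P4=28  P5=22  P6=12  P7=15
Turnaround times: P0=7, P1=10, P2=23, P3=10, P4=28, P5=22, P6=12, P7=15
Average turnaround = (7+10+23+10+28+22+12+15) / 8 = 127/8 = 15.88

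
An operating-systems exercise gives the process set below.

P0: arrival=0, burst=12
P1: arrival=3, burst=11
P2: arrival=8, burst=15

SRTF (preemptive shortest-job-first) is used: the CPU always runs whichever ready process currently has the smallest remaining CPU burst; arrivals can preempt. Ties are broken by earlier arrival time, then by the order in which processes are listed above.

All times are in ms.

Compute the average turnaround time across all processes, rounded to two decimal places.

20.67

Schedule: | P0 0-12 | P1 12-23 | P2 23-38 |
Completion: P0=12  P1=23  P2=38
Turnaround (C−A): P0=12  P1=20  P2=30
Turnaround times: P0=12, P1=20, P2=30
Average turnaround = (12+20+30) / 3 = 62/3 = 20.67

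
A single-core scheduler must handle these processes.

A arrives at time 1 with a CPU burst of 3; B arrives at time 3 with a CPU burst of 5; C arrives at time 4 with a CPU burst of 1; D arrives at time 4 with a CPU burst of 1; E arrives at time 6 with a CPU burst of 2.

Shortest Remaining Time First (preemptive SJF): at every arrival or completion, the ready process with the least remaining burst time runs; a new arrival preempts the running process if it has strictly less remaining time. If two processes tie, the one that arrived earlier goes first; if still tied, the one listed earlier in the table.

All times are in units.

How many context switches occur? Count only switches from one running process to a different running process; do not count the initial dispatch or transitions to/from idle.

4

Timeline: | idle 0-1 | A 1-4 | C 4-5 | D 5-6 | E 6-8 | B 8-13 |
Completion: A=4  B=13  C=5  D=6  E=8
Turnaround (C−A): A=3  B=10  C=1  D=2  E=2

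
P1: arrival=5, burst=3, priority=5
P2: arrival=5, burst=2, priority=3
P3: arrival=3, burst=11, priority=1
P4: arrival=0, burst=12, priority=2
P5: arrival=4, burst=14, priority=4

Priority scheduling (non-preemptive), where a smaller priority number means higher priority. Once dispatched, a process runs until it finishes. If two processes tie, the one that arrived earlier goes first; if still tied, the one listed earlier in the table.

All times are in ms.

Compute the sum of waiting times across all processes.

Timeline: | P4 0-12 | P3 12-23 | P2 23-25 | P5 25-39 | P1 39-42 |
Completion: P1=42  P2=25  P3=23  P4=12  P5=39
Turnaround (C−A): P1=37  P2=20  P3=20  P4=12  P5=35
Waiting = turnaround − burst: P1=34, P2=18, P3=9, P4=0, P5=21
Total waiting = 34 + 18 + 9 + 0 + 21 = 82

82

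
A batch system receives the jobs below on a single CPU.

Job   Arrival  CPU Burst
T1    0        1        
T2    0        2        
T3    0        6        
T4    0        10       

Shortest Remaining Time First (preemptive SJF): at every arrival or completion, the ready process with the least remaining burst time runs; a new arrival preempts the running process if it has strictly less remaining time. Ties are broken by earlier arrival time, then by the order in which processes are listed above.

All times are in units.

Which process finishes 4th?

Schedule: | T1 0-1 | T2 1-3 | T3 3-9 | T4 9-19 |
Completion: T1=1  T2=3  T3=9  T4=19
Finish order: T1 → T2 → T3 → T4

T4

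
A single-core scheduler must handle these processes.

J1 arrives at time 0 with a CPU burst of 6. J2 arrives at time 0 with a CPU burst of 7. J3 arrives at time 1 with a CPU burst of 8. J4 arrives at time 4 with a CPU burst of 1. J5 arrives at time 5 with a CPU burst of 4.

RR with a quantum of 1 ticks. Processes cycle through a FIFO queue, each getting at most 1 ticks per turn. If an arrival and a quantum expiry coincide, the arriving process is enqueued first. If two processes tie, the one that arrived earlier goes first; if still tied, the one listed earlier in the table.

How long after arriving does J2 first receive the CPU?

Gantt: | J1 0-1 | J2 1-2 | J3 2-3 | J1 3-4 | J2 4-5 | J3 5-6 | J4 6-7 | J1 7-8 | J5 8-9 | J2 9-10 | J3 10-11 | J1 11-12 | J5 12-13 | J2 13-14 | J3 14-15 | J1 15-16 | J5 16-17 | J2 17-18 | J3 18-19 | J1 19-20 | J5 20-21 | J2 21-22 | J3 22-23 | J2 23-24 | J3 24-26 |
Completion: J1=20  J2=24  J3=26  J4=7  J5=21
Response(J2) = first start − arrival = 1 − 0 = 1

1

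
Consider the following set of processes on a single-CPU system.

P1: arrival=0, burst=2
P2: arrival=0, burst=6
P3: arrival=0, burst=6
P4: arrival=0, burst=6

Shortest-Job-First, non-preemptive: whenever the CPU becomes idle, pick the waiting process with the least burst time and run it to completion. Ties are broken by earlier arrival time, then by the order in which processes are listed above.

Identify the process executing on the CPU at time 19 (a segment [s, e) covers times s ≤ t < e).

P4

Gantt: | P1 0-2 | P2 2-8 | P3 8-14 | P4 14-20 |
Completion: P1=2  P2=8  P3=14  P4=20
Turnaround (C−A): P1=2  P2=8  P3=14  P4=20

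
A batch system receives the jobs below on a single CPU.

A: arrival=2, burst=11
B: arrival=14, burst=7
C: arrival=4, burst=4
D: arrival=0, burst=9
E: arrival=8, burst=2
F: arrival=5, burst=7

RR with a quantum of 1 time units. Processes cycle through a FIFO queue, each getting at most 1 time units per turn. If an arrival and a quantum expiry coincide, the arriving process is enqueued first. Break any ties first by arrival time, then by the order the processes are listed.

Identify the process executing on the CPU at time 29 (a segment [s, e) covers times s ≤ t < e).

D

Timeline: | D 0-2 | A 2-3 | D 3-4 | A 4-5 | C 5-6 | D 6-7 | F 7-8 | A 8-9 | C 9-10 | D 10-11 | E 11-12 | F 12-13 | A 13-14 | C 14-15 | D 15-16 | E 16-17 | F 17-18 | B 18-19 | A 19-20 | C 20-21 | D 21-22 | F 22-23 | B 23-24 | A 24-25 | D 25-26 | F 26-27 | B 27-28 | A 28-29 | D 29-30 | F 30-31 | B 31-32 | A 32-33 | F 33-34 | B 34-35 | A 35-36 | B 36-37 | A 37-38 | B 38-39 | A 39-40 |
Completion: A=40  B=39  C=21  D=30  E=17  F=34
Turnaround (C−A): A=38  B=25  C=17  D=30  E=9  F=29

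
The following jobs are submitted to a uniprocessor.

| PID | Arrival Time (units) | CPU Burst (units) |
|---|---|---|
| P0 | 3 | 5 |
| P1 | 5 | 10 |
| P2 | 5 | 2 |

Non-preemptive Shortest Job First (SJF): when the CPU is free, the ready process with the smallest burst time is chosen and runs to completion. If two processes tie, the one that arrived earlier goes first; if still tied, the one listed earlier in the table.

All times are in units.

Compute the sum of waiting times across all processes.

Gantt: | idle 0-3 | P0 3-8 | P2 8-10 | P1 10-20 |
Completion: P0=8  P1=20  P2=10
Turnaround (C−A): P0=5  P1=15  P2=5
Waiting = turnaround − burst: P0=0, P1=5, P2=3
Total waiting = 0 + 5 + 3 = 8

8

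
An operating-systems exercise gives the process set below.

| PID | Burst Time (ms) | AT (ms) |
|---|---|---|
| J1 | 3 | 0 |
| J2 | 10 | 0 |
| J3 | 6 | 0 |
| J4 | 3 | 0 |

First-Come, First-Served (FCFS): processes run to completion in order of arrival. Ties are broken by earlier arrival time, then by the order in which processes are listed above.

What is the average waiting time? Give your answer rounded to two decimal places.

Gantt: | J1 0-3 | J2 3-13 | J3 13-19 | J4 19-22 |
Completion: J1=3  J2=13  J3=19  J4=22
Turnaround (C−A): J1=3  J2=13  J3=19  J4=22
Waiting times: J1=0, J2=3, J3=13, J4=19
Average waiting = (0+3+13+19) / 4 = 35/4 = 8.75

8.75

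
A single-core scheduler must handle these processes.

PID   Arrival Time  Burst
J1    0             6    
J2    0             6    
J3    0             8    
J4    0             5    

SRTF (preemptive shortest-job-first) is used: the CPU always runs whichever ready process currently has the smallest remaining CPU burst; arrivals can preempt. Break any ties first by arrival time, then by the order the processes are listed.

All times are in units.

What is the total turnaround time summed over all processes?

58

Timeline: | J4 0-5 | J1 5-11 | J2 11-17 | J3 17-25 |
Completion: J1=11  J2=17  J3=25  J4=5
Turnaround (C−A): J1=11  J2=17  J3=25  J4=5
Turnaround = completion − arrival: J1=11, J2=17, J3=25, J4=5
Total turnaround = 11 + 17 + 25 + 5 = 58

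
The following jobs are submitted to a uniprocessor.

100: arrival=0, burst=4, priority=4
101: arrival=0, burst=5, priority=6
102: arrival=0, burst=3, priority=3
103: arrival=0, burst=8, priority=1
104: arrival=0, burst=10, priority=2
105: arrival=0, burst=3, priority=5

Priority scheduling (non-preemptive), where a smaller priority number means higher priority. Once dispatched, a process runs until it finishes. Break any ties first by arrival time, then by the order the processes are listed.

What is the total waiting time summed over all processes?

100

Schedule: | 103 0-8 | 104 8-18 | 102 18-21 | 100 21-25 | 105 25-28 | 101 28-33 |
Completion: 100=25  101=33  102=21  103=8  104=18  105=28
Waiting = turnaround − burst: 100=21, 101=28, 102=18, 103=0, 104=8, 105=25
Total waiting = 21 + 28 + 18 + 0 + 8 + 25 = 100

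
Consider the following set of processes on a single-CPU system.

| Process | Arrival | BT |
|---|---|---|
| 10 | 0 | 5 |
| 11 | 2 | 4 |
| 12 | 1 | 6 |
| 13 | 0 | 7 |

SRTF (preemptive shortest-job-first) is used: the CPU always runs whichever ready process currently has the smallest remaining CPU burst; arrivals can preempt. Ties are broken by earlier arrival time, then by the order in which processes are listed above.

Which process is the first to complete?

Schedule: | 10 0-5 | 11 5-9 | 12 9-15 | 13 15-22 |
Completion: 10=5  11=9  12=15  13=22
Turnaround (C−A): 10=5  11=7  12=14  13=22
Finish order: 10 → 11 → 12 → 13

10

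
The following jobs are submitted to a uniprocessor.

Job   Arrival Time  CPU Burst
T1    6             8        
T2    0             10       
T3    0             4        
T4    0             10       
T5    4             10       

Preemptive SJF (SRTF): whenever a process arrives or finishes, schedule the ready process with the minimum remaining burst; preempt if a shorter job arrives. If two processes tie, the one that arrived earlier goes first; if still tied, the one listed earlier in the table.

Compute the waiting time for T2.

4

Gantt: | T3 0-4 | T2 4-14 | T1 14-22 | T4 22-32 | T5 32-42 |
Completion: T1=22  T2=14  T3=4  T4=32  T5=42
Turnaround (C−A): T1=16  T2=14  T3=4  T4=32  T5=38
Waiting(T2) = turnaround − burst = 14 − 10 = 4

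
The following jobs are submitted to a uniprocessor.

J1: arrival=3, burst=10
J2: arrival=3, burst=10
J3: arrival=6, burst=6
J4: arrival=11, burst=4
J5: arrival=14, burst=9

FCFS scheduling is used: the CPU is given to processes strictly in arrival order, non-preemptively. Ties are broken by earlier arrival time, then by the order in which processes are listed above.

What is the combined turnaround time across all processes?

103

Schedule: | idle 0-3 | J1 3-13 | J2 13-23 | J3 23-29 | J4 29-33 | J5 33-42 |
Completion: J1=13  J2=23  J3=29  J4=33  J5=42
Turnaround = completion − arrival: J1=10, J2=20, J3=23, J4=22, J5=28
Total turnaround = 10 + 20 + 23 + 22 + 28 = 103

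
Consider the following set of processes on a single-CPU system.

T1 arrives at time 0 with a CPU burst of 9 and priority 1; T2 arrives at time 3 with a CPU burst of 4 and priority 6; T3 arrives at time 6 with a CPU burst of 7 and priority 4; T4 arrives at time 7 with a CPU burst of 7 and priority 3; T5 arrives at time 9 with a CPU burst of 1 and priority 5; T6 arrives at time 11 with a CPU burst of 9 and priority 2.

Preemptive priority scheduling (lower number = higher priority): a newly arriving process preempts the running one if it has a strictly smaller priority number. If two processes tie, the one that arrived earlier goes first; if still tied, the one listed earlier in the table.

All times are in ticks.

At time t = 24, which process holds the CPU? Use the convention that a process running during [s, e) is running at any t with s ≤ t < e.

Schedule: | T1 0-9 | T4 9-11 | T6 11-20 | T4 20-25 | T3 25-32 | T5 32-33 | T2 33-37 |
Completion: T1=9  T2=37  T3=32  T4=25  T5=33  T6=20
Turnaround (C−A): T1=9  T2=34  T3=26  T4=18  T5=24  T6=9

T4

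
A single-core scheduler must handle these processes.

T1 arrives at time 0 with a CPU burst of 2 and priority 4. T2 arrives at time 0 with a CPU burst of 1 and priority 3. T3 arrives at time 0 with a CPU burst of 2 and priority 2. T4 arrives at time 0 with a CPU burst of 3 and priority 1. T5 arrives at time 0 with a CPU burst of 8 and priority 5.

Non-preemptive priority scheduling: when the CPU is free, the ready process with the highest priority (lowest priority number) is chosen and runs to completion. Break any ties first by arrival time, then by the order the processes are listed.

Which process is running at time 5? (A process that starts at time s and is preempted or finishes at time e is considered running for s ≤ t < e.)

Schedule: | T4 0-3 | T3 3-5 | T2 5-6 | T1 6-8 | T5 8-16 |
Completion: T1=8  T2=6  T3=5  T4=3  T5=16
Turnaround (C−A): T1=8  T2=6  T3=5  T4=3  T5=16

T2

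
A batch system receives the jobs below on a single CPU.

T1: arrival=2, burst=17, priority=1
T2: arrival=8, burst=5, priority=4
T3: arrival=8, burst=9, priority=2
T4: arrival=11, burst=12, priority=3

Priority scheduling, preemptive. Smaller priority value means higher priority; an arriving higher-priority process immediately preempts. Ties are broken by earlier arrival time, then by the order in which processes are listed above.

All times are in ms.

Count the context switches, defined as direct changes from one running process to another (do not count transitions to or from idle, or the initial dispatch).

Timeline: | idle 0-2 | T1 2-19 | T3 19-28 | T4 28-40 | T2 40-45 |
Completion: T1=19  T2=45  T3=28  T4=40
Turnaround (C−A): T1=17  T2=37  T3=20  T4=29

3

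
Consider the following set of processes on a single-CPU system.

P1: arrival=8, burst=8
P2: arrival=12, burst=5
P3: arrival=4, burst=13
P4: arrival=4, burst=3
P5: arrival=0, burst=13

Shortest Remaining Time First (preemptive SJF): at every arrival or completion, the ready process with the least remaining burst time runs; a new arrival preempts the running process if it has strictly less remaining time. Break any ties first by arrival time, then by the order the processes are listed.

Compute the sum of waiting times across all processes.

Timeline: | P5 0-4 | P4 4-7 | P5 7-16 | P2 16-21 | P1 21-29 | P3 29-42 |
Completion: P1=29  P2=21  P3=42  P4=7  P5=16
Waiting = turnaround − burst: P1=13, P2=4, P3=25, P4=0, P5=3
Total waiting = 13 + 4 + 25 + 0 + 3 = 45

45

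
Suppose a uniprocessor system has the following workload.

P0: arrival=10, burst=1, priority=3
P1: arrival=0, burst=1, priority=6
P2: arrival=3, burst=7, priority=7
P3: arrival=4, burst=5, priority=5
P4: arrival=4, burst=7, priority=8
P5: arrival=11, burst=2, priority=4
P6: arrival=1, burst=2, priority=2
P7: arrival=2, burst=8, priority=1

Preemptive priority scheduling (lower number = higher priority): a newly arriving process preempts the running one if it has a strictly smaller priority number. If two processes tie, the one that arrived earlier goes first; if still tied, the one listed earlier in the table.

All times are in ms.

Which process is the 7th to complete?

Timeline: | P1 0-1 | P6 1-2 | P7 2-10 | P6 10-11 | P0 11-12 | P5 12-14 | P3 14-19 | P2 19-26 | P4 26-33 |
Completion: P0=12  P1=1  P2=26  P3=19  P4=33  P5=14  P6=11  P7=10
Finish order: P1 → P7 → P6 → P0 → P5 → P3 → P2 → P4

P2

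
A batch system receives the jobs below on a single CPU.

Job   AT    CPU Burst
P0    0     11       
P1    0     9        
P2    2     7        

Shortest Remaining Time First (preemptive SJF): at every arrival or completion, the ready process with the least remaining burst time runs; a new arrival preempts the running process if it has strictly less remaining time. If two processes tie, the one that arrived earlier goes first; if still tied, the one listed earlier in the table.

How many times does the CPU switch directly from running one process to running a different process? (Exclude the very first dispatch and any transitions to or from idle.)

Gantt: | P1 0-9 | P2 9-16 | P0 16-27 |
Completion: P0=27  P1=9  P2=16
Turnaround (C−A): P0=27  P1=9  P2=14

2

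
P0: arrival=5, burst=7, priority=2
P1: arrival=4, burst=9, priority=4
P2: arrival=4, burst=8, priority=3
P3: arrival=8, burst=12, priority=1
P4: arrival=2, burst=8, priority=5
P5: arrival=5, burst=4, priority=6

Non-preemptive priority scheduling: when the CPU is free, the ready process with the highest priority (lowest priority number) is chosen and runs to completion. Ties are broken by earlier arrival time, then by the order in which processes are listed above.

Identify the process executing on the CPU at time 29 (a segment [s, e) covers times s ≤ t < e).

Gantt: | idle 0-2 | P4 2-10 | P3 10-22 | P0 22-29 | P2 29-37 | P1 37-46 | P5 46-50 |
Completion: P0=29  P1=46  P2=37  P3=22  P4=10  P5=50

P2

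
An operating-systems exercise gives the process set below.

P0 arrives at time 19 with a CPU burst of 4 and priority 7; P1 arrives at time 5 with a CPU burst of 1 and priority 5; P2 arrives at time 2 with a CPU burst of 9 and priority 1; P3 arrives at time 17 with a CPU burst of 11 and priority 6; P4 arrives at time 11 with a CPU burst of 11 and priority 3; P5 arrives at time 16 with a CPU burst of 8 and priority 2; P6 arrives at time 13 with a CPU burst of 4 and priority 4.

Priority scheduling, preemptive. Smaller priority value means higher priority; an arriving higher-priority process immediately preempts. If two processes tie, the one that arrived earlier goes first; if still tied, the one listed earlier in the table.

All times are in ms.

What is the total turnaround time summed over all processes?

147

Gantt: | idle 0-2 | P2 2-11 | P4 11-16 | P5 16-24 | P4 24-30 | P6 30-34 | P1 34-35 | P3 35-46 | P0 46-50 |
Completion: P0=50  P1=35  P2=11  P3=46  P4=30  P5=24  P6=34
Turnaround = completion − arrival: P0=31, P1=30, P2=9, P3=29, P4=19, P5=8, P6=21
Total turnaround = 31 + 30 + 9 + 29 + 19 + 8 + 21 = 147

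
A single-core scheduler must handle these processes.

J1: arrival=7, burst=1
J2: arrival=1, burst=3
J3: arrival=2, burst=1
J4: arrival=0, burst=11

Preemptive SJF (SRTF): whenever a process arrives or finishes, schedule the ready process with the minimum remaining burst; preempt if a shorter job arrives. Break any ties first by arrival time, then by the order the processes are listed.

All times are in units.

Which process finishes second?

J2

Timeline: | J4 0-1 | J2 1-2 | J3 2-3 | J2 3-5 | J4 5-7 | J1 7-8 | J4 8-16 |
Completion: J1=8  J2=5  J3=3  J4=16
Finish order: J3 → J2 → J1 → J4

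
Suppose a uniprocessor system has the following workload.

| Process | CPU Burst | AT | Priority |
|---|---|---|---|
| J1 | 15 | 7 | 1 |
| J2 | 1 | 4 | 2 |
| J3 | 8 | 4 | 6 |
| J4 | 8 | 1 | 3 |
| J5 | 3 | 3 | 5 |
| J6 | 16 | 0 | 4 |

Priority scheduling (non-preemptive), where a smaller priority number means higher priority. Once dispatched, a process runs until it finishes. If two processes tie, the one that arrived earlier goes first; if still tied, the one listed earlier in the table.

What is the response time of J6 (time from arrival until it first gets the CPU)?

0

Timeline: | J6 0-16 | J1 16-31 | J2 31-32 | J4 32-40 | J5 40-43 | J3 43-51 |
Completion: J1=31  J2=32  J3=51  J4=40  J5=43  J6=16
Turnaround (C−A): J1=24  J2=28  J3=47  J4=39  J5=40  J6=16
Response(J6) = first start − arrival = 0 − 0 = 0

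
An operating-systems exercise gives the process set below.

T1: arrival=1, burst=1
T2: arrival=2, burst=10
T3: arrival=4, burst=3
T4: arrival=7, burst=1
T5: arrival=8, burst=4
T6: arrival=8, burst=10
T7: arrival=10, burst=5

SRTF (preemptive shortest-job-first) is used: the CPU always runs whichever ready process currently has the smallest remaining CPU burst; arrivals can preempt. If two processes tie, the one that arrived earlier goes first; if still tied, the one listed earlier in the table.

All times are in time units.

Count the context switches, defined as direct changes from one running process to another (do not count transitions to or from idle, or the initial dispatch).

7

Gantt: | idle 0-1 | T1 1-2 | T2 2-4 | T3 4-7 | T4 7-8 | T5 8-12 | T7 12-17 | T2 17-25 | T6 25-35 |
Completion: T1=2  T2=25  T3=7  T4=8  T5=12  T6=35  T7=17
Turnaround (C−A): T1=1  T2=23  T3=3  T4=1  T5=4  T6=27  T7=7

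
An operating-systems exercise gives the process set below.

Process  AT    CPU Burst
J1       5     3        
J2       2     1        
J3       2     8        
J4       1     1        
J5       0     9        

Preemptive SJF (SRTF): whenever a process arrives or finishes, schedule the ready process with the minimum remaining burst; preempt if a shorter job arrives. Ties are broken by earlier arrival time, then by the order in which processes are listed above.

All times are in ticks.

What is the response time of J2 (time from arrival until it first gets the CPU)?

Timeline: | J5 0-1 | J4 1-2 | J2 2-3 | J5 3-5 | J1 5-8 | J5 8-14 | J3 14-22 |
Completion: J1=8  J2=3  J3=22  J4=2  J5=14
Turnaround (C−A): J1=3  J2=1  J3=20  J4=1  J5=14
Response(J2) = first start − arrival = 2 − 2 = 0

0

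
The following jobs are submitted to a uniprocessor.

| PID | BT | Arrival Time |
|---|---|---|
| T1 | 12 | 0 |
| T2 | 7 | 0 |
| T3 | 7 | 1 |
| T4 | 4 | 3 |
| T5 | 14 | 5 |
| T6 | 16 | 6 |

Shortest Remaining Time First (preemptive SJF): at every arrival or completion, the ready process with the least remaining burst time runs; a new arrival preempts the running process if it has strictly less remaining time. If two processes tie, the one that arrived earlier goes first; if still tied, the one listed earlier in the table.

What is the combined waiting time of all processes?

95

Gantt: | T2 0-7 | T4 7-11 | T3 11-18 | T1 18-30 | T5 30-44 | T6 44-60 |
Completion: T1=30  T2=7  T3=18  T4=11  T5=44  T6=60
Waiting = turnaround − burst: T1=18, T2=0, T3=10, T4=4, T5=25, T6=38
Total waiting = 18 + 0 + 10 + 4 + 25 + 38 = 95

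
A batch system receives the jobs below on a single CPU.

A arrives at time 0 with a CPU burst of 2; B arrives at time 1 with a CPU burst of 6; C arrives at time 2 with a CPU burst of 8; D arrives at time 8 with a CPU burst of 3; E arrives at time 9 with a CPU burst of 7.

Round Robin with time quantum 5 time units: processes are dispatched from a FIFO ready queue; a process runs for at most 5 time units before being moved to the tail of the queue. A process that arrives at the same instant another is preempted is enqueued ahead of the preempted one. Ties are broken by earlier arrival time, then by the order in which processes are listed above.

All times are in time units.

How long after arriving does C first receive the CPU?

5

Gantt: | A 0-2 | B 2-7 | C 7-12 | B 12-13 | D 13-16 | E 16-21 | C 21-24 | E 24-26 |
Completion: A=2  B=13  C=24  D=16  E=26
Turnaround (C−A): A=2  B=12  C=22  D=8  E=17
Response(C) = first start − arrival = 7 − 2 = 5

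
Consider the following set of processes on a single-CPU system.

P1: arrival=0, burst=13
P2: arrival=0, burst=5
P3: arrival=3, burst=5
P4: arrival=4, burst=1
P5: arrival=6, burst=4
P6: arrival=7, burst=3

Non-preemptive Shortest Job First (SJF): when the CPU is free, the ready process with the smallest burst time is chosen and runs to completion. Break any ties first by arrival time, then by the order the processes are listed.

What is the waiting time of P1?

18

Gantt: | P2 0-5 | P4 5-6 | P5 6-10 | P6 10-13 | P3 13-18 | P1 18-31 |
Completion: P1=31  P2=5  P3=18  P4=6  P5=10  P6=13
Turnaround (C−A): P1=31  P2=5  P3=15  P4=2  P5=4  P6=6
Waiting(P1) = turnaround − burst = 31 − 13 = 18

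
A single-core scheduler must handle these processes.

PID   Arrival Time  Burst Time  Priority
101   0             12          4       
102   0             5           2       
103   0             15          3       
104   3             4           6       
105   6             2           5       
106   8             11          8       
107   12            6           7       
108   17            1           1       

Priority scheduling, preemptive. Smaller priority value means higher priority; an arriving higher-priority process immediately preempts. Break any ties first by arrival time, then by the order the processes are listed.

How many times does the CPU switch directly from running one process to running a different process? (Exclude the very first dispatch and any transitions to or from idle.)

8

Gantt: | 102 0-5 | 103 5-17 | 108 17-18 | 103 18-21 | 101 21-33 | 105 33-35 | 104 35-39 | 107 39-45 | 106 45-56 |
Completion: 101=33  102=5  103=21  104=39  105=35  106=56  107=45  108=18
Turnaround (C−A): 101=33  102=5  103=21  104=36  105=29  106=48  107=33  108=1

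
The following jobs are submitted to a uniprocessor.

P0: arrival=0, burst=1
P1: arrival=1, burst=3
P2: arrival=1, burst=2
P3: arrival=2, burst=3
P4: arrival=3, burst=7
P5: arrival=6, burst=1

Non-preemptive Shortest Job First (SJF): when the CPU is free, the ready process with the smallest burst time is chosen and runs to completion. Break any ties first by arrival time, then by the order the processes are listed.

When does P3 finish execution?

10

Timeline: | P0 0-1 | P2 1-3 | P1 3-6 | P5 6-7 | P3 7-10 | P4 10-17 |
Completion: P0=1  P1=6  P2=3  P3=10  P4=17  P5=7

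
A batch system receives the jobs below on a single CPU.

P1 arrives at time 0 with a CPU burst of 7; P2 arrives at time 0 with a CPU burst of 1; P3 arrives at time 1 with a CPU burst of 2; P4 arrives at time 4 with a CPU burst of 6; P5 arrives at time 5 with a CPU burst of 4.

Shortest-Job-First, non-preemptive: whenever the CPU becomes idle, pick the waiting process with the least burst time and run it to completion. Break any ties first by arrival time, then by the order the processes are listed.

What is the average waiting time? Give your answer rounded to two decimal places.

Timeline: | P2 0-1 | P3 1-3 | P1 3-10 | P5 10-14 | P4 14-20 |
Completion: P1=10  P2=1  P3=3  P4=20  P5=14
Turnaround (C−A): P1=10  P2=1  P3=2  P4=16  P5=9
Waiting times: P1=3, P2=0, P3=0, P4=10, P5=5
Average waiting = (3+0+0+10+5) / 5 = 18/5 = 3.60

3.60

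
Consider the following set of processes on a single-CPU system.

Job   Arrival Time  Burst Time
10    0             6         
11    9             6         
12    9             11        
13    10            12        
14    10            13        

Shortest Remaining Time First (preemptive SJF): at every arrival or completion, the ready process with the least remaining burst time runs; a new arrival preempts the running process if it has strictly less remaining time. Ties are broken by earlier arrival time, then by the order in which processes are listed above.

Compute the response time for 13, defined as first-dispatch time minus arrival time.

16

Schedule: | 10 0-6 | idle 6-9 | 11 9-15 | 12 15-26 | 13 26-38 | 14 38-51 |
Completion: 10=6  11=15  12=26  13=38  14=51
Turnaround (C−A): 10=6  11=6  12=17  13=28  14=41
Response(13) = first start − arrival = 26 − 10 = 16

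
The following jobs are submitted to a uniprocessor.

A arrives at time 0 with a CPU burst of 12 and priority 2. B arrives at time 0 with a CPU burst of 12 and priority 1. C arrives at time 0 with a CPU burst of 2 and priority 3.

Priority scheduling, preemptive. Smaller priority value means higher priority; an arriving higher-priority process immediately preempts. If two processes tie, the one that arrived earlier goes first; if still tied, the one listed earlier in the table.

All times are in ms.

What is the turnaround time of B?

12

Schedule: | B 0-12 | A 12-24 | C 24-26 |
Completion: A=24  B=12  C=26
Turnaround(B) = completion − arrival = 12 − 0 = 12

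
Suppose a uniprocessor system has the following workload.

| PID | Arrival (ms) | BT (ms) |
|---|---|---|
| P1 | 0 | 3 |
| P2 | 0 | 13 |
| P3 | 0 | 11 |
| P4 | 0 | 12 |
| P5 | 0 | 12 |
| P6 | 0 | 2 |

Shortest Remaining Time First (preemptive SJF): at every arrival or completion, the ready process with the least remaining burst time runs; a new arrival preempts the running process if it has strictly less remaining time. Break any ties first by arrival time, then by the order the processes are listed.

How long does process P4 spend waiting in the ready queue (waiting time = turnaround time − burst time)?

Gantt: | P6 0-2 | P1 2-5 | P3 5-16 | P4 16-28 | P5 28-40 | P2 40-53 |
Completion: P1=5  P2=53  P3=16  P4=28  P5=40  P6=2
Waiting(P4) = turnaround − burst = 28 − 12 = 16

16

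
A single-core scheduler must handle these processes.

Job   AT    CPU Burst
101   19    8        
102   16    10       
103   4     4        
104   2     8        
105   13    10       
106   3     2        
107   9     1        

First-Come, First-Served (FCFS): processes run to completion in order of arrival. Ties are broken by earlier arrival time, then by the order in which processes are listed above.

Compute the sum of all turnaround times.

Gantt: | idle 0-2 | 104 2-10 | 106 10-12 | 103 12-16 | 107 16-17 | 105 17-27 | 102 27-37 | 101 37-45 |
Completion: 101=45  102=37  103=16  104=10  105=27  106=12  107=17
Turnaround (C−A): 101=26  102=21  103=12  104=8  105=14  106=9  107=8
Turnaround = completion − arrival: 101=26, 102=21, 103=12, 104=8, 105=14, 106=9, 107=8
Total turnaround = 26 + 21 + 12 + 8 + 14 + 9 + 8 = 98

98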